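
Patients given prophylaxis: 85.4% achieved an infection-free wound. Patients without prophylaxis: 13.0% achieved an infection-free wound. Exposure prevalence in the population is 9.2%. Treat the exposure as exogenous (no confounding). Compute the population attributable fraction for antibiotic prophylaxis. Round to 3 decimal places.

p₁ = 0.854, p₀ = 0.13.
Overall risk P(Y=1) = π·p₁ + (1−π)·p₀ = 0.092×0.854 + 0.908×0.13 = 0.19661.
Under exogeneity, PAF = [P(Y=1) − p₀] / P(Y=1).
PAF = (0.19661 − 0.13) / 0.19661 ≈ 0.3388

PAF ≈ 0.339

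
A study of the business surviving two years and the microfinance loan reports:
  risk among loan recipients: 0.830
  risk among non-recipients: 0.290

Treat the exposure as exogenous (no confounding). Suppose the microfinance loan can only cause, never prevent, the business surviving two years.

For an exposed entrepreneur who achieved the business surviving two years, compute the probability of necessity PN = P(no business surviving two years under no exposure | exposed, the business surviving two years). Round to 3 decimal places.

PN ≈ 0.651

Let p₁ = 0.83, p₀ = 0.29.
Under exogeneity and monotonicity, PN = (p₁ − p₀) / p₁.
PN = (0.83 − 0.29) / 0.83 = 0.54 / 0.83 ≈ 0.6506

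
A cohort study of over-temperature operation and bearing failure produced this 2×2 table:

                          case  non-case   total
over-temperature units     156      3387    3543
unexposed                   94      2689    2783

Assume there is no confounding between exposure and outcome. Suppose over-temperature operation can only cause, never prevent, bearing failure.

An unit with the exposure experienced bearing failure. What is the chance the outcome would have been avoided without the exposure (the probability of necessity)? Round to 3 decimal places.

p₁ = P(outcome | exposed) = 156/3543 = 0.04403
p₀ = P(outcome | unexposed) = 94/2783 = 0.033777
Under exogeneity and monotonicity, PN = (p₁ − p₀)/p₁.
PN = (0.04403 − 0.033777) / 0.04403 ≈ 0.2329

PN ≈ 0.233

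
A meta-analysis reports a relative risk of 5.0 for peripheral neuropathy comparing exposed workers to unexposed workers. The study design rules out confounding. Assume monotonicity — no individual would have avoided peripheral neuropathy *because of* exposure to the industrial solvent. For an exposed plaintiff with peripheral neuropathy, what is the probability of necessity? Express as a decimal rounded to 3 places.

PN ≈ 0.800

Under exogeneity and monotonicity, PN = (RR − 1) / RR = 1 − 1/RR.
PN = (5.0 − 1) / 5.0 = 4 / 5.0 ≈ 0.8000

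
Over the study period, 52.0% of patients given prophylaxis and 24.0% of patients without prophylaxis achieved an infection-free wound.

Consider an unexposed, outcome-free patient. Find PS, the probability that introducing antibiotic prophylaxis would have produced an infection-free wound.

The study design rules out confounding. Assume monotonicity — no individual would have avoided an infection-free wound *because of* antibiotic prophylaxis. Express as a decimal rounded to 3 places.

p₁ = 0.52, p₀ = 0.24.
Under exogeneity and monotonicity, PS = (p₁ − p₀) / (1 − p₀).
PS = (0.52 − 0.24) / (1 − 0.24) = 0.28 / 0.76 ≈ 0.3684

PS ≈ 0.368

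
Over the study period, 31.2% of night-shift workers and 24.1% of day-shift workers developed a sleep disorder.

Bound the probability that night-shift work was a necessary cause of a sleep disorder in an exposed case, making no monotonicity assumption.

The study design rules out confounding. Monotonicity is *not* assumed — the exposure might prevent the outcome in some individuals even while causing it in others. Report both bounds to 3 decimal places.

p₁ = 0.312, p₀ = 0.241.
Under exogeneity alone the bounds on PN are max{0,(p₁−p₀)/p₁} ≤ PN ≤ min{1,(1−p₀)/p₁}.
  lower = (p₁ − p₀)/p₁ = 0.071 / 0.312 ≈ 0.2276
  upper = min{1, (1 − p₀)/p₁} = 0.759 / 0.312 ≈ 2.4327 → capped at 1

0.228 ≤ PN ≤ 1.000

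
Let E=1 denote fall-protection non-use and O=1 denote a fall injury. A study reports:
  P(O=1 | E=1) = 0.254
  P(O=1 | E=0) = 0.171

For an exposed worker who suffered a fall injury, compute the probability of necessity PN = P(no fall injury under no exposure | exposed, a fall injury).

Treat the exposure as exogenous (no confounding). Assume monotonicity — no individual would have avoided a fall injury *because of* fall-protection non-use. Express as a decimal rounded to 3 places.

Let p₁ = 0.254, p₀ = 0.171.
Under exogeneity and monotonicity, PN = (p₁ − p₀) / p₁.
PN = (0.254 − 0.171) / 0.254 = 0.083 / 0.254 ≈ 0.3268

PN ≈ 0.327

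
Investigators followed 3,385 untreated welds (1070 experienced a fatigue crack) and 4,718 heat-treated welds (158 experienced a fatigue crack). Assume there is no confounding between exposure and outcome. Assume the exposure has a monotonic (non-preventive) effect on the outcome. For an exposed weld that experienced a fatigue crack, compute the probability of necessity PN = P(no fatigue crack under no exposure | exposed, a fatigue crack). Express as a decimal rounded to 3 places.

PN ≈ 0.894

p₁ = P(outcome | exposed) = 1070/3385 = 0.3161
p₀ = P(outcome | unexposed) = 158/4718 = 0.033489
Under exogeneity and monotonicity, PN = (p₁ − p₀) / p₁.
PN = (0.3161 − 0.033489) / 0.3161 = 0.28261 / 0.3161 ≈ 0.8941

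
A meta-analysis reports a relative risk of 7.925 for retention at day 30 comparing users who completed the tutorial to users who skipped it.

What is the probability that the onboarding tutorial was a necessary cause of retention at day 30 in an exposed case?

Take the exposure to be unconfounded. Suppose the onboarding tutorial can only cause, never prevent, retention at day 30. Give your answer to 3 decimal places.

Under exogeneity and monotonicity, PN = (RR − 1) / RR = 1 − 1/RR.
PN = (7.925 − 1) / 7.925 = 6.925 / 7.925 ≈ 0.8738

PN ≈ 0.874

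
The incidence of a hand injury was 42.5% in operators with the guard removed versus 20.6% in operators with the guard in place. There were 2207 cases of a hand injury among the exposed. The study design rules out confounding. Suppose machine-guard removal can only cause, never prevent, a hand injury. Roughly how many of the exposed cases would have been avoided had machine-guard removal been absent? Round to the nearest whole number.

p₁ = 0.425, p₀ = 0.206.
PN = (p₁ − p₀)/p₁ = (0.425 − 0.206) / 0.425 ≈ 0.51529.
Attributable cases ≈ PN × (exposed cases) = 0.51529 × 2207 ≈ 1137.25.

about 1137 cases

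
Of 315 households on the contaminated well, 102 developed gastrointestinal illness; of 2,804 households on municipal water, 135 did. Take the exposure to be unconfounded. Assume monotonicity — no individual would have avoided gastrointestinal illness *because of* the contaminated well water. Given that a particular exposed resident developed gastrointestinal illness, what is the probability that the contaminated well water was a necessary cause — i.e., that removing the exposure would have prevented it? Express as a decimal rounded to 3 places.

PN ≈ 0.851

p₁ = P(outcome | exposed) = 102/315 = 0.32381
p₀ = P(outcome | unexposed) = 135/2804 = 0.048146
Under exogeneity and monotonicity, PN = (p₁ − p₀) / p₁.
PN = (0.32381 − 0.048146) / 0.32381 = 0.27566 / 0.32381 ≈ 0.8513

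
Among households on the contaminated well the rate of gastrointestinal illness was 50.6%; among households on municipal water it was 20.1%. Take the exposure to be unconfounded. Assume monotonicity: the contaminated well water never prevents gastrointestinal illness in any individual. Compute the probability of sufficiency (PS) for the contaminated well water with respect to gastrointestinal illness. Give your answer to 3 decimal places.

PS ≈ 0.382

p₁ = 0.506, p₀ = 0.201.
Under exogeneity and monotonicity, PS = (p₁ − p₀) / (1 − p₀).
PS = (0.506 − 0.201) / (1 − 0.201) = 0.305 / 0.799 ≈ 0.3817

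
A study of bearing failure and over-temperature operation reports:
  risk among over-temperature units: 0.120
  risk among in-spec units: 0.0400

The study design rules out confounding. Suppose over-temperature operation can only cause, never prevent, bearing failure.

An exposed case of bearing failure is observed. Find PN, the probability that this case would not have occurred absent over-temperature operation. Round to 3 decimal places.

Let p₁ = 0.12, p₀ = 0.04.
Under exogeneity and monotonicity, PN = (p₁ − p₀) / p₁.
PN = (0.12 − 0.04) / 0.12 = 0.08 / 0.12 ≈ 0.6667

PN ≈ 0.667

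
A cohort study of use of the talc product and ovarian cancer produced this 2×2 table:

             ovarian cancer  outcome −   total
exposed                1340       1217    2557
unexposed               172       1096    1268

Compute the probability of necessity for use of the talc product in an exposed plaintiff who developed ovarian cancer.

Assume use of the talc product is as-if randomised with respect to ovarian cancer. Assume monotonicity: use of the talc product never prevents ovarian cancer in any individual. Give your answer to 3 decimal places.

p₁ = P(outcome | exposed) = 1340/2557 = 0.52405
p₀ = P(outcome | unexposed) = 172/1268 = 0.13565
Under exogeneity and monotonicity, PN = (p₁ − p₀) / p₁.
PN = (0.52405 − 0.13565) / 0.52405 = 0.3884 / 0.52405 ≈ 0.7412

PN ≈ 0.741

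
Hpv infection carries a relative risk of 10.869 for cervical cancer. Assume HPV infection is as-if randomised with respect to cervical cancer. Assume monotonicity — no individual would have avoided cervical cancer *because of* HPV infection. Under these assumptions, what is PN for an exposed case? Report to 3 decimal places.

PN ≈ 0.908

Under exogeneity and monotonicity, PN = (RR − 1) / RR = 1 − 1/RR.
PN = (10.869 − 1) / 10.869 = 9.869 / 10.869 ≈ 0.9080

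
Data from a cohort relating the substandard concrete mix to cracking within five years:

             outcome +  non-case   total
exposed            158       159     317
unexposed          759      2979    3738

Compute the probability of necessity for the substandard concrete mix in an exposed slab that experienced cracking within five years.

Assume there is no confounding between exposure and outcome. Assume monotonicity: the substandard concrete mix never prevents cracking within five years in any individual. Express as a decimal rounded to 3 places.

p₁ = P(outcome | exposed) = 158/317 = 0.49842
p₀ = P(outcome | unexposed) = 759/3738 = 0.20305
Under exogeneity and monotonicity, PN = (p₁ − p₀) / p₁.
PN = (0.49842 − 0.20305) / 0.49842 = 0.29537 / 0.49842 ≈ 0.5926

PN ≈ 0.593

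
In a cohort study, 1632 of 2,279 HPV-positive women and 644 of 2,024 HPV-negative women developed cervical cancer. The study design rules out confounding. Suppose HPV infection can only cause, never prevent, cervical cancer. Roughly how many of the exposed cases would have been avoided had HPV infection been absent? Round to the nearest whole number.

p₁ = P(outcome | exposed) = 1632/2279 = 0.7161
p₀ = P(outcome | unexposed) = 644/2024 = 0.31818
PN = (p₁ − p₀)/p₁ = (0.7161 − 0.31818) / 0.7161 ≈ 0.55568.
Attributable cases ≈ PN × (exposed cases) = 0.55568 × 1632 ≈ 906.86.

about 907 cases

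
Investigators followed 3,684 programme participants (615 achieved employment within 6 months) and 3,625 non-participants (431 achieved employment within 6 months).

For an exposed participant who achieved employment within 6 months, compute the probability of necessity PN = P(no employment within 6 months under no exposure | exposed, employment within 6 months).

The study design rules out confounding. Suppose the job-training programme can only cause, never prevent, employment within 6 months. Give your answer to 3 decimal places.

PN ≈ 0.288

p₁ = P(outcome | exposed) = 615/3684 = 0.16694
p₀ = P(outcome | unexposed) = 431/3625 = 0.1189
Under exogeneity and monotonicity, PN = (p₁ − p₀) / p₁.
PN = (0.16694 − 0.1189) / 0.16694 = 0.048042 / 0.16694 ≈ 0.2878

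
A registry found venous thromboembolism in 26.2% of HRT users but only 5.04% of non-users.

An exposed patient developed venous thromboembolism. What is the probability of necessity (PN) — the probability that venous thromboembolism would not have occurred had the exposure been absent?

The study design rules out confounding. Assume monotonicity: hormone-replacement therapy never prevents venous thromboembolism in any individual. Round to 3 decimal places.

PN ≈ 0.808

p₁ = 0.262, p₀ = 0.0504.
Under exogeneity and monotonicity, PN = (p₁ − p₀) / p₁.
PN = (0.262 − 0.0504) / 0.262 = 0.2116 / 0.262 ≈ 0.8076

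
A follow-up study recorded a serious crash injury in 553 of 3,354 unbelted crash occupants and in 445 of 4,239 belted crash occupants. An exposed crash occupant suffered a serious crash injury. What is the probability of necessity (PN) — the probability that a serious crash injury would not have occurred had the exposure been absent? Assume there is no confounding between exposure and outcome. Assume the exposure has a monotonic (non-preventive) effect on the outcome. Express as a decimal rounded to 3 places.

p₁ = P(outcome | exposed) = 553/3354 = 0.16488
p₀ = P(outcome | unexposed) = 445/4239 = 0.10498
Under exogeneity and monotonicity, PN = (p₁ − p₀) / p₁.
PN = (0.16488 − 0.10498) / 0.16488 = 0.0599 / 0.16488 ≈ 0.3633

PN ≈ 0.363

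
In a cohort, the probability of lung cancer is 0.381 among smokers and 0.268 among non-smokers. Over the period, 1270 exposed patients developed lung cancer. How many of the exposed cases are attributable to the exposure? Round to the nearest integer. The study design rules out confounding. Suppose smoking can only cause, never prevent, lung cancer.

about 377 cases

Let p₁ = 0.381, p₀ = 0.268.
PN = (p₁ − p₀)/p₁ = (0.381 − 0.268) / 0.381 ≈ 0.29659.
Attributable cases ≈ PN × (exposed cases) = 0.29659 × 1270 ≈ 376.67.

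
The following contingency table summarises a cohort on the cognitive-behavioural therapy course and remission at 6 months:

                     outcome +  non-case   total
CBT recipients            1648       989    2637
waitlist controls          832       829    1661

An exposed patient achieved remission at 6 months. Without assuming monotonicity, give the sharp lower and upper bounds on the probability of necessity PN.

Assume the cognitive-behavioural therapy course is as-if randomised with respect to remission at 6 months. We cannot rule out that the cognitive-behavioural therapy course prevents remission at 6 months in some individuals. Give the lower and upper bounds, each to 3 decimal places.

p₁ = P(outcome | exposed) = 1648/2637 = 0.62495
p₀ = P(outcome | unexposed) = 832/1661 = 0.5009
Under exogeneity alone the bounds on PN are max{0,(p₁−p₀)/p₁} ≤ PN ≤ min{1,(1−p₀)/p₁}.
  lower = (p₁ − p₀)/p₁ = 0.12405 / 0.62495 ≈ 0.1985
  upper = min{1, (1 − p₀)/p₁} = 0.4991 / 0.62495 ≈ 0.7986

0.198 ≤ PN ≤ 0.799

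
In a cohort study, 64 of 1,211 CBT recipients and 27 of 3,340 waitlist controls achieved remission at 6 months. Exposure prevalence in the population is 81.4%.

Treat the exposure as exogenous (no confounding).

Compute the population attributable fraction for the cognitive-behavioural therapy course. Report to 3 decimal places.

PAF ≈ 0.818

p₁ = P(outcome | exposed) = 64/1211 = 0.052849
p₀ = P(outcome | unexposed) = 27/3340 = 0.0080838
Overall risk P(Y=1) = π·p₁ + (1−π)·p₀ = 0.814×0.052849 + 0.186×0.0080838 = 0.044523.
Under exogeneity, PAF = [P(Y=1) − p₀] / P(Y=1).
PAF = (0.044523 − 0.0080838) / 0.044523 ≈ 0.8184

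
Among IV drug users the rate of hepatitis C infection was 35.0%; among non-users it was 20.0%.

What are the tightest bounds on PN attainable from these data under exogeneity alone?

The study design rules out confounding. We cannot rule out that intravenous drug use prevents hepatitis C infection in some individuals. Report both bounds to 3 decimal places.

p₁ = 0.35, p₀ = 0.2.
Under exogeneity alone the bounds on PN are max{0,(p₁−p₀)/p₁} ≤ PN ≤ min{1,(1−p₀)/p₁}.
  lower = (p₁ − p₀)/p₁ = 0.15 / 0.35 ≈ 0.4286
  upper = min{1, (1 − p₀)/p₁} = 0.8 / 0.35 ≈ 2.2857 → capped at 1

0.429 ≤ PN ≤ 1.000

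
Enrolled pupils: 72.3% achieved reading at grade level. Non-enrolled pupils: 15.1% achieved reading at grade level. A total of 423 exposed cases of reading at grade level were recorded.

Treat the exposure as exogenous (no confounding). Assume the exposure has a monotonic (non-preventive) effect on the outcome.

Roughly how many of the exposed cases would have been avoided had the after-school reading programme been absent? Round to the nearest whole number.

about 335 cases

p₁ = 0.723, p₀ = 0.151.
PN = (p₁ − p₀)/p₁ = (0.723 − 0.151) / 0.723 ≈ 0.79115.
Attributable cases ≈ PN × (exposed cases) = 0.79115 × 423 ≈ 334.66.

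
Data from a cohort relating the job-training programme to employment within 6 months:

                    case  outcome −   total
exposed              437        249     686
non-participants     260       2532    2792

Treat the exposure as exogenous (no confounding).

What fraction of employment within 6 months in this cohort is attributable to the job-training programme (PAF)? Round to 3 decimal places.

PAF ≈ 0.535

p₁ = P(outcome | exposed) = 437/686 = 0.63703
p₀ = P(outcome | unexposed) = 260/2792 = 0.093123
Exposure prevalence π = 686/3478 = 0.19724; overall risk P(Y=1) = 0.2004.
Under exogeneity, PAF = [P(Y=1) − p₀]/P(Y=1).
PAF = (0.2004 − 0.093123) / 0.2004 ≈ 0.5353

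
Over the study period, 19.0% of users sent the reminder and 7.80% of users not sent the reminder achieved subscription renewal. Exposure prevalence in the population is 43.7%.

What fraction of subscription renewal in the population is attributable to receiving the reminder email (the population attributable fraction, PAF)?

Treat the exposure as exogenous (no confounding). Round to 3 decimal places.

p₁ = 0.19, p₀ = 0.078.
Overall risk P(Y=1) = π·p₁ + (1−π)·p₀ = 0.437×0.19 + 0.563×0.078 = 0.12694.
Under exogeneity, PAF = [P(Y=1) − p₀] / P(Y=1).
PAF = (0.12694 − 0.078) / 0.12694 ≈ 0.3856

PAF ≈ 0.386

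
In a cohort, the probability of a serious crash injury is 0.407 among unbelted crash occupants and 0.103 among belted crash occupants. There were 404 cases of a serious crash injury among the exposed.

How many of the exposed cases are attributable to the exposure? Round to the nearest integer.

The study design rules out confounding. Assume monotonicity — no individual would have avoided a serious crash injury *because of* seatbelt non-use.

about 302 cases

Let p₁ = 0.407, p₀ = 0.103.
PN = (p₁ − p₀)/p₁ = (0.407 − 0.103) / 0.407 ≈ 0.74693.
Attributable cases ≈ PN × (exposed cases) = 0.74693 × 404 ≈ 301.76.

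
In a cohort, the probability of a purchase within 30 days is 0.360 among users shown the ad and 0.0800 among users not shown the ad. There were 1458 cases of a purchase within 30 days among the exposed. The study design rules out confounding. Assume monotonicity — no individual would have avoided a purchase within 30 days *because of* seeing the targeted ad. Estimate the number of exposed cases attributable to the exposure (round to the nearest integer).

about 1134 cases

Let p₁ = 0.36, p₀ = 0.08.
PN = (p₁ − p₀)/p₁ = (0.36 − 0.08) / 0.36 ≈ 0.77778.
Attributable cases ≈ PN × (exposed cases) = 0.77778 × 1458 ≈ 1134.00.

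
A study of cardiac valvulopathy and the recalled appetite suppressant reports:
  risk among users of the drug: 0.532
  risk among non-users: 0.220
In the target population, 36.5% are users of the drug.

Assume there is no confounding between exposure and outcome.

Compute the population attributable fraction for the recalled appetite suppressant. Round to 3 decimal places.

Let p₁ = 0.532, p₀ = 0.22.
Overall risk P(Y=1) = π·p₁ + (1−π)·p₀ = 0.365×0.532 + 0.635×0.22 = 0.33388.
Under exogeneity, PAF = [P(Y=1) − p₀] / P(Y=1).
PAF = (0.33388 − 0.22) / 0.33388 ≈ 0.3411

PAF ≈ 0.341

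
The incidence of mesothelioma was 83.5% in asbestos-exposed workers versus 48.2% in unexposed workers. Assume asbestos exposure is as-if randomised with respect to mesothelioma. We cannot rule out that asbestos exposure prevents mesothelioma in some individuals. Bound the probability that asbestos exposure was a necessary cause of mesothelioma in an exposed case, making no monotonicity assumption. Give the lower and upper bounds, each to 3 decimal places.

0.423 ≤ PN ≤ 0.620

p₁ = 0.835, p₀ = 0.482.
Under exogeneity alone the bounds on PN are max{0,(p₁−p₀)/p₁} ≤ PN ≤ min{1,(1−p₀)/p₁}.
  lower = (p₁ − p₀)/p₁ = 0.353 / 0.835 ≈ 0.4228
  upper = min{1, (1 − p₀)/p₁} = 0.518 / 0.835 ≈ 0.6204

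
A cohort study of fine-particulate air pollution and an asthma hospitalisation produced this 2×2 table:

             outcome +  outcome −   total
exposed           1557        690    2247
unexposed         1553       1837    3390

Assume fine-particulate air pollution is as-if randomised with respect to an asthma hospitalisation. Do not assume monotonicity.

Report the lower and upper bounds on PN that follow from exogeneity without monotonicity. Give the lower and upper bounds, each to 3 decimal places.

0.339 ≤ PN ≤ 0.782

p₁ = P(outcome | exposed) = 1557/2247 = 0.69292
p₀ = P(outcome | unexposed) = 1553/3390 = 0.45811
Under exogeneity alone the bounds on PN are max{0,(p₁−p₀)/p₁} ≤ PN ≤ min{1,(1−p₀)/p₁}.
  lower = (p₁ − p₀)/p₁ = 0.23481 / 0.69292 ≈ 0.3389
  upper = min{1, (1 − p₀)/p₁} = 0.54189 / 0.69292 ≈ 0.7820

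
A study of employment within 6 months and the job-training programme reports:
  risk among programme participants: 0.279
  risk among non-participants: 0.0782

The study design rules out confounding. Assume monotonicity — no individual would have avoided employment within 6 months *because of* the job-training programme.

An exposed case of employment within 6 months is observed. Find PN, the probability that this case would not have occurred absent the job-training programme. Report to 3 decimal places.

Let p₁ = 0.279, p₀ = 0.0782.
Under exogeneity and monotonicity, PN = (p₁ − p₀) / p₁.
PN = (0.279 − 0.0782) / 0.279 = 0.2008 / 0.279 ≈ 0.7197

PN ≈ 0.720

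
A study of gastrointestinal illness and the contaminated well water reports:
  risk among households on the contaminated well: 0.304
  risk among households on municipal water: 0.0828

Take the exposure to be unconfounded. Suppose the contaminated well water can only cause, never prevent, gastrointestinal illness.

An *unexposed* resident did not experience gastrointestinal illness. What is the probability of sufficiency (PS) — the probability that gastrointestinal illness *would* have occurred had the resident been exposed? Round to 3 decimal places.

Let p₁ = 0.304, p₀ = 0.0828.
Under exogeneity and monotonicity, PS = (p₁ − p₀) / (1 − p₀).
PS = (0.304 − 0.0828) / (1 − 0.0828) = 0.2212 / 0.9172 ≈ 0.2412

PS ≈ 0.241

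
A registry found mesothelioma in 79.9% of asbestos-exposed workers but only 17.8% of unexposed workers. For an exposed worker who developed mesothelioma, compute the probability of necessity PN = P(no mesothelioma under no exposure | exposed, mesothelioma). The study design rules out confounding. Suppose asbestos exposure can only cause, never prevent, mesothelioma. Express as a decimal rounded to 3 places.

p₁ = 0.799, p₀ = 0.178.
Under exogeneity and monotonicity, PN = (p₁ − p₀) / p₁.
PN = (0.799 − 0.178) / 0.799 = 0.621 / 0.799 ≈ 0.7772

PN ≈ 0.777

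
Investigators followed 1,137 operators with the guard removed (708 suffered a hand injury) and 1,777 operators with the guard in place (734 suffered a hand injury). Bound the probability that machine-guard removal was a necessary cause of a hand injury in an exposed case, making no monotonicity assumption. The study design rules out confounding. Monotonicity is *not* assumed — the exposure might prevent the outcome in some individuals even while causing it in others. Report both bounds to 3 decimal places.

p₁ = P(outcome | exposed) = 708/1137 = 0.62269
p₀ = P(outcome | unexposed) = 734/1777 = 0.41306
Under exogeneity alone the bounds on PN are max{0,(p₁−p₀)/p₁} ≤ PN ≤ min{1,(1−p₀)/p₁}.
  lower = (p₁ − p₀)/p₁ = 0.20964 / 0.62269 ≈ 0.3367
  upper = min{1, (1 − p₀)/p₁} = 0.58694 / 0.62269 ≈ 0.9426

0.337 ≤ PN ≤ 0.943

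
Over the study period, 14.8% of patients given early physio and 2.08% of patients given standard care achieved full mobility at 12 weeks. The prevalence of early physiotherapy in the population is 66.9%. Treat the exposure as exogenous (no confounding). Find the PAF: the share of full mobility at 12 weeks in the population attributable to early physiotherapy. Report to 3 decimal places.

p₁ = 0.148, p₀ = 0.0208.
Overall risk P(Y=1) = π·p₁ + (1−π)·p₀ = 0.669×0.148 + 0.331×0.0208 = 0.1059.
Under exogeneity, PAF = [P(Y=1) − p₀] / P(Y=1).
PAF = (0.1059 − 0.0208) / 0.1059 ≈ 0.8036

PAF ≈ 0.804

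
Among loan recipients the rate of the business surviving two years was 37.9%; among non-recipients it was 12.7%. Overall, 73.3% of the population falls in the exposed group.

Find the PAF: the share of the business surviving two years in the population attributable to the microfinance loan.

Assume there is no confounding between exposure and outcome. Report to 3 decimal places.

p₁ = 0.379, p₀ = 0.127.
Overall risk P(Y=1) = π·p₁ + (1−π)·p₀ = 0.733×0.379 + 0.267×0.127 = 0.31172.
Under exogeneity, PAF = [P(Y=1) − p₀] / P(Y=1).
PAF = (0.31172 − 0.127) / 0.31172 ≈ 0.5926

PAF ≈ 0.593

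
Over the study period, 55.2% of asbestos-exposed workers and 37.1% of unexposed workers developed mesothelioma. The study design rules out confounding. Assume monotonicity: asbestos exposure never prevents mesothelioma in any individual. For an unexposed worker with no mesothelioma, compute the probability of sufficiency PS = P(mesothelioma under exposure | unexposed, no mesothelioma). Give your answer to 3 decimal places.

PS ≈ 0.288

p₁ = 0.552, p₀ = 0.371.
Under exogeneity and monotonicity, PS = (p₁ − p₀) / (1 − p₀).
PS = (0.552 − 0.371) / (1 − 0.371) = 0.181 / 0.629 ≈ 0.2878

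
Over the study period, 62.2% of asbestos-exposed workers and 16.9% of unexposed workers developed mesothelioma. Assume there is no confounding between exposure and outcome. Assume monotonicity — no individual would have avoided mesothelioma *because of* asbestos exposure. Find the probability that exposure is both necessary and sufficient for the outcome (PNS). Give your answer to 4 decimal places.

p₁ = 0.622, p₀ = 0.169.
Under exogeneity and monotonicity, PNS = p₁ − p₀.
PNS = 0.622 − 0.169 = 0.453

PNS ≈ 0.4530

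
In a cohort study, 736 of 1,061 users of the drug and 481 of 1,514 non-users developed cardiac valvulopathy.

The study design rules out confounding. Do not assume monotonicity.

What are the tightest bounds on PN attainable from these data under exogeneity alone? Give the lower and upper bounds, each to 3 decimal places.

0.542 ≤ PN ≤ 0.984

p₁ = P(outcome | exposed) = 736/1061 = 0.69369
p₀ = P(outcome | unexposed) = 481/1514 = 0.3177
Under exogeneity alone the bounds on PN are max{0,(p₁−p₀)/p₁} ≤ PN ≤ min{1,(1−p₀)/p₁}.
  lower = (p₁ − p₀)/p₁ = 0.37598 / 0.69369 ≈ 0.5420
  upper = min{1, (1 − p₀)/p₁} = 0.6823 / 0.69369 ≈ 0.9836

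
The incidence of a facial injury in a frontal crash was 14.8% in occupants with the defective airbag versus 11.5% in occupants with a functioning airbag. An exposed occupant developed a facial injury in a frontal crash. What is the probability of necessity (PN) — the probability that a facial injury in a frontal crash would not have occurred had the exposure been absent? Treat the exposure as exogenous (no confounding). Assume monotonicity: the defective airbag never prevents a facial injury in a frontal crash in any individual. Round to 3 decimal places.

PN ≈ 0.223

p₁ = 0.148, p₀ = 0.115.
Under exogeneity and monotonicity, PN = (p₁ − p₀) / p₁.
PN = (0.148 − 0.115) / 0.148 = 0.033 / 0.148 ≈ 0.2230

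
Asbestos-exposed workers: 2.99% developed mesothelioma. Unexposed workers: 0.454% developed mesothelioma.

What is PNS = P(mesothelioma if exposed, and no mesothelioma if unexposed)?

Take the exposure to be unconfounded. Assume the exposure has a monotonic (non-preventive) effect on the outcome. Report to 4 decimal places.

PNS ≈ 0.0254

p₁ = 0.0299, p₀ = 0.00454.
Under exogeneity and monotonicity, PNS = p₁ − p₀.
PNS = 0.0299 − 0.00454 = 0.02536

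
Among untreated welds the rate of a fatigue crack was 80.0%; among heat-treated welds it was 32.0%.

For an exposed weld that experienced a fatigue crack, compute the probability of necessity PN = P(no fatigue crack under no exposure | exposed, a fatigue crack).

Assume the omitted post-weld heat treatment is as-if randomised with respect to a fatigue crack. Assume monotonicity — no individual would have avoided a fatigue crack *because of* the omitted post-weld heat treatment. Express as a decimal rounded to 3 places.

p₁ = 0.8, p₀ = 0.32.
Under exogeneity and monotonicity, PN = (p₁ − p₀) / p₁.
PN = (0.8 − 0.32) / 0.8 = 0.48 / 0.8 ≈ 0.6000

PN ≈ 0.600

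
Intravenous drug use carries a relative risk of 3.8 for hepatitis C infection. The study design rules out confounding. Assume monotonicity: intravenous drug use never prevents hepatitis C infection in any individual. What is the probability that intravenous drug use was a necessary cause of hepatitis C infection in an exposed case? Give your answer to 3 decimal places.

PN ≈ 0.737

Under exogeneity and monotonicity, PN = (RR − 1) / RR = 1 − 1/RR.
PN = (3.8 − 1) / 3.8 = 2.8 / 3.8 ≈ 0.7368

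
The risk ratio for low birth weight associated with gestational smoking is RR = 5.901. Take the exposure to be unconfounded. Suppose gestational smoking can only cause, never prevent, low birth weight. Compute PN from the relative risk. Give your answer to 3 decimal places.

Under exogeneity and monotonicity, PN = (RR − 1) / RR = 1 − 1/RR.
PN = (5.901 − 1) / 5.901 = 4.901 / 5.901 ≈ 0.8305

PN ≈ 0.831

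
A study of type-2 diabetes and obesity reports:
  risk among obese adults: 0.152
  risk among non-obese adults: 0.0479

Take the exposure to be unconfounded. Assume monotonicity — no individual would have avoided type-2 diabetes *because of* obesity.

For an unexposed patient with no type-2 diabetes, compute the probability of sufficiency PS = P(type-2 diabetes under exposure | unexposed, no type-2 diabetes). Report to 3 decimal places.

Let p₁ = 0.152, p₀ = 0.0479.
Under exogeneity and monotonicity, PS = (p₁ − p₀) / (1 − p₀).
PS = (0.152 − 0.0479) / (1 − 0.0479) = 0.1041 / 0.9521 ≈ 0.1093

PS ≈ 0.109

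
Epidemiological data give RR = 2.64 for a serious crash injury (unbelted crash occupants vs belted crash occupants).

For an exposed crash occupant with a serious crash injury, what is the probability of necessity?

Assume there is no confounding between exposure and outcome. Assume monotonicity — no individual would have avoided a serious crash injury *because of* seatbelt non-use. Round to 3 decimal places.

Under exogeneity and monotonicity, PN = (RR − 1) / RR = 1 − 1/RR.
PN = (2.64 − 1) / 2.64 = 1.64 / 2.64 ≈ 0.6212

PN ≈ 0.621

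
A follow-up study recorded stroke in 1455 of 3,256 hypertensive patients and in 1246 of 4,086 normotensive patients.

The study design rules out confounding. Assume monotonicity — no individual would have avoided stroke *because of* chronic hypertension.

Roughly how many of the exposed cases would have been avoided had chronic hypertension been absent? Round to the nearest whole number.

p₁ = P(outcome | exposed) = 1455/3256 = 0.44687
p₀ = P(outcome | unexposed) = 1246/4086 = 0.30494
PN = (p₁ − p₀)/p₁ = (0.44687 − 0.30494) / 0.44687 ≈ 0.31760.
Attributable cases ≈ PN × (exposed cases) = 0.31760 × 1455 ≈ 462.10.

about 462 cases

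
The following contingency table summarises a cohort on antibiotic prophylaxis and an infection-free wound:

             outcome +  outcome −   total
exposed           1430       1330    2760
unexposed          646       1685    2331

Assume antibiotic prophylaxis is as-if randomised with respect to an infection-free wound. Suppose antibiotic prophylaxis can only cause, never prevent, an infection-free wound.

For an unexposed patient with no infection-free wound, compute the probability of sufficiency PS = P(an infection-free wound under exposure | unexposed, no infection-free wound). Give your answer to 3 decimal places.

PS ≈ 0.333

p₁ = P(outcome | exposed) = 1430/2760 = 0.51812
p₀ = P(outcome | unexposed) = 646/2331 = 0.27713
Under exogeneity and monotonicity, PS = (p₁ − p₀)/(1 − p₀).
PS = (0.51812 − 0.27713) / 0.72287 ≈ 0.3334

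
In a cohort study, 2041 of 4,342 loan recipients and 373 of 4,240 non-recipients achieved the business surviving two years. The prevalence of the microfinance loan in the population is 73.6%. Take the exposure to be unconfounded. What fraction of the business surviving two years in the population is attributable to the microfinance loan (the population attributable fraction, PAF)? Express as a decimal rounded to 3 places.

p₁ = P(outcome | exposed) = 2041/4342 = 0.47006
p₀ = P(outcome | unexposed) = 373/4240 = 0.087972
Overall risk P(Y=1) = π·p₁ + (1−π)·p₀ = 0.736×0.47006 + 0.264×0.087972 = 0.36919.
Under exogeneity, PAF = [P(Y=1) − p₀] / P(Y=1).
PAF = (0.36919 − 0.087972) / 0.36919 ≈ 0.7617

PAF ≈ 0.762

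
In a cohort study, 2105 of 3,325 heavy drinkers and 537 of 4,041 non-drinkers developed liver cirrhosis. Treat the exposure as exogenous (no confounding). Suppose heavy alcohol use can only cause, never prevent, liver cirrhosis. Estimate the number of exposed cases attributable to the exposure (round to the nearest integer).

about 1663 cases

p₁ = P(outcome | exposed) = 2105/3325 = 0.63308
p₀ = P(outcome | unexposed) = 537/4041 = 0.13289
PN = (p₁ − p₀)/p₁ = (0.63308 − 0.13289) / 0.63308 ≈ 0.79009.
Attributable cases ≈ PN × (exposed cases) = 0.79009 × 2105 ≈ 1663.15.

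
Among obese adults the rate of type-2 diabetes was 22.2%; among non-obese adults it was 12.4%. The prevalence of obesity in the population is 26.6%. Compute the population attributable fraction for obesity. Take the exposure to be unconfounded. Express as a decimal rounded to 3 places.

p₁ = 0.222, p₀ = 0.124.
Overall risk P(Y=1) = π·p₁ + (1−π)·p₀ = 0.266×0.222 + 0.734×0.124 = 0.15007.
Under exogeneity, PAF = [P(Y=1) − p₀] / P(Y=1).
PAF = (0.15007 − 0.124) / 0.15007 ≈ 0.1737

PAF ≈ 0.174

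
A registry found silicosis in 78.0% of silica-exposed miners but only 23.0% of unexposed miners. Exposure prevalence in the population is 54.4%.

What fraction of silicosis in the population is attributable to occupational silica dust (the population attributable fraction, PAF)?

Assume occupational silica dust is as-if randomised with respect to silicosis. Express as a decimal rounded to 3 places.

p₁ = 0.78, p₀ = 0.23.
Overall risk P(Y=1) = π·p₁ + (1−π)·p₀ = 0.544×0.78 + 0.456×0.23 = 0.5292.
Under exogeneity, PAF = [P(Y=1) − p₀] / P(Y=1).
PAF = (0.5292 − 0.23) / 0.5292 ≈ 0.5654

PAF ≈ 0.565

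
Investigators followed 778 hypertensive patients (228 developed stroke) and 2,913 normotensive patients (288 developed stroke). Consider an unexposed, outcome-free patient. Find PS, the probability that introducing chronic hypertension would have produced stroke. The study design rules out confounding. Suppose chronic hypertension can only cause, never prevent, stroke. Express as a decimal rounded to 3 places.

p₁ = P(outcome | exposed) = 228/778 = 0.29306
p₀ = P(outcome | unexposed) = 288/2913 = 0.098867
Under exogeneity and monotonicity, PS = (p₁ − p₀) / (1 − p₀).
PS = (0.29306 − 0.098867) / (1 − 0.098867) = 0.19419 / 0.90113 ≈ 0.2155

PS ≈ 0.215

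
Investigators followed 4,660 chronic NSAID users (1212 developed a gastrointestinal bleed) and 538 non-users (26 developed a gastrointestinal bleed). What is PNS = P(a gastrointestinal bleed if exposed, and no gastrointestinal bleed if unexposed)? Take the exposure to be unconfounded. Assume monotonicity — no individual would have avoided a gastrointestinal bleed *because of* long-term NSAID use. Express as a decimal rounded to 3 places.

p₁ = P(outcome | exposed) = 1212/4660 = 0.26009
p₀ = P(outcome | unexposed) = 26/538 = 0.048327
Under exogeneity and monotonicity, PNS = p₁ − p₀.
PNS = 0.26009 − 0.048327 = 0.21176

PNS ≈ 0.212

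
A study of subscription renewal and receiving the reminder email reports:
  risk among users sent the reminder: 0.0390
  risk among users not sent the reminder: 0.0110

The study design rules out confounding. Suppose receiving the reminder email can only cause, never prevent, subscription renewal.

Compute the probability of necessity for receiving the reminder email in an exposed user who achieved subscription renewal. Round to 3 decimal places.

PN ≈ 0.718

Let p₁ = 0.039, p₀ = 0.011.
Under exogeneity and monotonicity, PN = (p₁ − p₀) / p₁.
PN = (0.039 − 0.011) / 0.039 = 0.028 / 0.039 ≈ 0.7179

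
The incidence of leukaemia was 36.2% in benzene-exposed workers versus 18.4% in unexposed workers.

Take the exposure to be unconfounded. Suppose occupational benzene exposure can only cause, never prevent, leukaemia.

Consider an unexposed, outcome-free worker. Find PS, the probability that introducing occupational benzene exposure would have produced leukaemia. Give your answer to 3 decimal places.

p₁ = 0.362, p₀ = 0.184.
Under exogeneity and monotonicity, PS = (p₁ − p₀) / (1 − p₀).
PS = (0.362 − 0.184) / (1 − 0.184) = 0.178 / 0.816 ≈ 0.2181

PS ≈ 0.218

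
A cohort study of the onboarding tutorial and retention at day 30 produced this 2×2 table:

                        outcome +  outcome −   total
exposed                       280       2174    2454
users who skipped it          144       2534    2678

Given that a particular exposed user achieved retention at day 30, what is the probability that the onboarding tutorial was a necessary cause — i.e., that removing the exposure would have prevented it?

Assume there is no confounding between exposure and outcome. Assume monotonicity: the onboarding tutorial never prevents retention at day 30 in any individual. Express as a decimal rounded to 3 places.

PN ≈ 0.529

p₁ = P(outcome | exposed) = 280/2454 = 0.1141
p₀ = P(outcome | unexposed) = 144/2678 = 0.053771
Under exogeneity and monotonicity, PN = (p₁ − p₀)/p₁.
PN = (0.1141 − 0.053771) / 0.1141 ≈ 0.5287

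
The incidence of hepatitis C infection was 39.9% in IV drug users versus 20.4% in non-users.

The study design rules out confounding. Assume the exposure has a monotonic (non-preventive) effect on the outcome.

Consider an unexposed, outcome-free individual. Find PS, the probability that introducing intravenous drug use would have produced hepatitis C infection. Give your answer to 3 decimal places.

p₁ = 0.399, p₀ = 0.204.
Under exogeneity and monotonicity, PS = (p₁ − p₀) / (1 − p₀).
PS = (0.399 − 0.204) / (1 − 0.204) = 0.195 / 0.796 ≈ 0.2450

PS ≈ 0.245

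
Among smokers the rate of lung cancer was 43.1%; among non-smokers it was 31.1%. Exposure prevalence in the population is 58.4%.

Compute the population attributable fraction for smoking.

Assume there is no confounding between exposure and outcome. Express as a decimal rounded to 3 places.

PAF ≈ 0.184

p₁ = 0.431, p₀ = 0.311.
Overall risk P(Y=1) = π·p₁ + (1−π)·p₀ = 0.584×0.431 + 0.416×0.311 = 0.38108.
Under exogeneity, PAF = [P(Y=1) − p₀] / P(Y=1).
PAF = (0.38108 − 0.311) / 0.38108 ≈ 0.1839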